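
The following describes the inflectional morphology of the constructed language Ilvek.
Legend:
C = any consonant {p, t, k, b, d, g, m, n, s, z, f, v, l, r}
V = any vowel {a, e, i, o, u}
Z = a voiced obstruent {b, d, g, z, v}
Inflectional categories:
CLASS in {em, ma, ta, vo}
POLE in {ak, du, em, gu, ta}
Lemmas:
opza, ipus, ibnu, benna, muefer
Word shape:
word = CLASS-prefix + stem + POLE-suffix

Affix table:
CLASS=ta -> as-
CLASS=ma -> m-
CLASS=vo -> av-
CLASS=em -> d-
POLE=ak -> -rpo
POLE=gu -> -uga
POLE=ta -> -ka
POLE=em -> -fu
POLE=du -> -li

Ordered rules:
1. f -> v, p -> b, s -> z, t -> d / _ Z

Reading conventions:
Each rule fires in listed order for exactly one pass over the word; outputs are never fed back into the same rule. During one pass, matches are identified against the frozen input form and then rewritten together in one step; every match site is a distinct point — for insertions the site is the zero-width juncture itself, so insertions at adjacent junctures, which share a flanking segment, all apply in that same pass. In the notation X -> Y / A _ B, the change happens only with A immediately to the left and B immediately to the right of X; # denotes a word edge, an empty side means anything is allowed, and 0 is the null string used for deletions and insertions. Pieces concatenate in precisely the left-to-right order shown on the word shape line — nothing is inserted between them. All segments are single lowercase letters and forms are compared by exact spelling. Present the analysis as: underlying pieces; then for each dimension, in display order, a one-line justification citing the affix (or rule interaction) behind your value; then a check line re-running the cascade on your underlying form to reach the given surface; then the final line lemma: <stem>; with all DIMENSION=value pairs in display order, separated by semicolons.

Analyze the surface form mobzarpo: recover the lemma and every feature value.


underlying: m-opza-rpo
CLASS=ma - signalled by the affix m-
POLE=ak - signalled by the affix -rpo
check: mopzarpo -> mobzarpo
lemma: opza; CLASS=ma; POLE=ak


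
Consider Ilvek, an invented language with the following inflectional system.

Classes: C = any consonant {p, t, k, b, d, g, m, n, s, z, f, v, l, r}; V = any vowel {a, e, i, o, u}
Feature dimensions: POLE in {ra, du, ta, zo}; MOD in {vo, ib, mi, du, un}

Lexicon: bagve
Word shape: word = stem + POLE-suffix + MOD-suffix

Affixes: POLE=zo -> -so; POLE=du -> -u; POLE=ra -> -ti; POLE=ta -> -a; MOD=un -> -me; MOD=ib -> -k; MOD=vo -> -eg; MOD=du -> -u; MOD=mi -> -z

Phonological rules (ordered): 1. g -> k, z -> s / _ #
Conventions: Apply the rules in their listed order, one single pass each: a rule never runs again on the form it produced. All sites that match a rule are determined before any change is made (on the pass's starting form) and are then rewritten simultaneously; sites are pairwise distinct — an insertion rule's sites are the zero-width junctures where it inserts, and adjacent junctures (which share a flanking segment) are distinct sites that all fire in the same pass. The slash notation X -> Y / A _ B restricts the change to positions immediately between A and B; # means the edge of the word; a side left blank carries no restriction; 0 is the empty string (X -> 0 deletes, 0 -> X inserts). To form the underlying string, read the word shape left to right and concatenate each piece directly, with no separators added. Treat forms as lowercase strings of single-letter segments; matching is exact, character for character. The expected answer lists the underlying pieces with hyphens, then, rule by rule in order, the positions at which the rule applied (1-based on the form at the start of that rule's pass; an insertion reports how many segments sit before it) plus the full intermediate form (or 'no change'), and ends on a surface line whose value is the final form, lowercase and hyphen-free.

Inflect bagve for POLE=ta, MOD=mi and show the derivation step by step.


underlying: bagve-a-z
1. g -> k, z -> s / _ #: fires at position(s) 7: bagveas
surface: bagveas


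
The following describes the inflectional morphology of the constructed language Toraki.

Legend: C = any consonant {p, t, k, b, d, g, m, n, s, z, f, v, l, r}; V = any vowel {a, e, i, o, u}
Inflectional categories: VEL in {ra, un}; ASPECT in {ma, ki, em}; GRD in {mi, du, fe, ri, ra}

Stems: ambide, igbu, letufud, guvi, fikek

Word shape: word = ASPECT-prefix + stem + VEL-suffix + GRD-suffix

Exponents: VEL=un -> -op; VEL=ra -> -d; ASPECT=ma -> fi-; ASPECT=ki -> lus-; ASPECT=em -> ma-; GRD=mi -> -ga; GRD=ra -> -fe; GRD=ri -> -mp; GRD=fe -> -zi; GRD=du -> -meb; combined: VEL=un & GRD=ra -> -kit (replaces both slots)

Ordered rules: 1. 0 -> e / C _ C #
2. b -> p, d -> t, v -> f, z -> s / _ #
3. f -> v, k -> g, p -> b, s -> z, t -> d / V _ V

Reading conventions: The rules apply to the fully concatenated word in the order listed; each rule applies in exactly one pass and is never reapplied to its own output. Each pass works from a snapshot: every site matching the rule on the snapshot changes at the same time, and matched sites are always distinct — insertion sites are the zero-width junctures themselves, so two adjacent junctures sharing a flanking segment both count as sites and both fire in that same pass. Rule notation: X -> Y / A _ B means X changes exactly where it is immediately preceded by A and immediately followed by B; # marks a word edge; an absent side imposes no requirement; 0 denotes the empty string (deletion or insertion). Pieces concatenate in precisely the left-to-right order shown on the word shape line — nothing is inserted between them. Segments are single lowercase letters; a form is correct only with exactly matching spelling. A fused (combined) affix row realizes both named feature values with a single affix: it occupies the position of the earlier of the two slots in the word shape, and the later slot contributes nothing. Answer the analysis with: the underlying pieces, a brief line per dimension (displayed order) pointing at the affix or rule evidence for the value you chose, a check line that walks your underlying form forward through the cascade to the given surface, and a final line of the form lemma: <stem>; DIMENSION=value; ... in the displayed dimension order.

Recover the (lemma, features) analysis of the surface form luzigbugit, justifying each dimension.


underlying: lus-igbu-kit
VEL=un - signalled by the combined affix row
ASPECT=ki - signalled by the affix lus-
GRD=ra - signalled by the combined affix row
check: lusigbukit -> lusigbukit -> lusigbukit -> luzigbugit
lemma: igbu; VEL=un; ASPECT=ki; GRD=ra


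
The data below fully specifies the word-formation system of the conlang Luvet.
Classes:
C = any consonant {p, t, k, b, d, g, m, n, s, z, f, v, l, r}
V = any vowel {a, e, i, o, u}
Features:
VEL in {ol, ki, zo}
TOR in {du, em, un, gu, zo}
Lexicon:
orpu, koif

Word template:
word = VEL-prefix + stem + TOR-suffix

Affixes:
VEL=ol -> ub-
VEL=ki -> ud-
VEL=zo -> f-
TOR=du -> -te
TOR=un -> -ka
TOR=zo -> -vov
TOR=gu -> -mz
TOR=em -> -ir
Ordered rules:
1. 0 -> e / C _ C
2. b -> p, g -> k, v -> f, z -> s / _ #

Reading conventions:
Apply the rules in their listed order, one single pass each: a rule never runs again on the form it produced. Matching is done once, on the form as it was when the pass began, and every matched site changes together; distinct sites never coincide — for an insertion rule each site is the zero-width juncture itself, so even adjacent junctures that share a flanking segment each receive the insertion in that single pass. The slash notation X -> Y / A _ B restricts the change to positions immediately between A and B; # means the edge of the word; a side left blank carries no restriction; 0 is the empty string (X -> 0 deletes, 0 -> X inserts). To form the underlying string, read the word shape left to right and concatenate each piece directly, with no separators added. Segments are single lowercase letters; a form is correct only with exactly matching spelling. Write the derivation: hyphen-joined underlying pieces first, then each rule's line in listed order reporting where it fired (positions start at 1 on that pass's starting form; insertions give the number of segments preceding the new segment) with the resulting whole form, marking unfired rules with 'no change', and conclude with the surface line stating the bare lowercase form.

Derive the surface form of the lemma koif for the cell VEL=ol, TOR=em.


underlying: ub-koif-ir
1. 0 -> e / C _ C: inserts after position(s) 2: ubekoifir
2. b -> p, g -> k, v -> f, z -> s / _ #: no change
surface: ubekoifir


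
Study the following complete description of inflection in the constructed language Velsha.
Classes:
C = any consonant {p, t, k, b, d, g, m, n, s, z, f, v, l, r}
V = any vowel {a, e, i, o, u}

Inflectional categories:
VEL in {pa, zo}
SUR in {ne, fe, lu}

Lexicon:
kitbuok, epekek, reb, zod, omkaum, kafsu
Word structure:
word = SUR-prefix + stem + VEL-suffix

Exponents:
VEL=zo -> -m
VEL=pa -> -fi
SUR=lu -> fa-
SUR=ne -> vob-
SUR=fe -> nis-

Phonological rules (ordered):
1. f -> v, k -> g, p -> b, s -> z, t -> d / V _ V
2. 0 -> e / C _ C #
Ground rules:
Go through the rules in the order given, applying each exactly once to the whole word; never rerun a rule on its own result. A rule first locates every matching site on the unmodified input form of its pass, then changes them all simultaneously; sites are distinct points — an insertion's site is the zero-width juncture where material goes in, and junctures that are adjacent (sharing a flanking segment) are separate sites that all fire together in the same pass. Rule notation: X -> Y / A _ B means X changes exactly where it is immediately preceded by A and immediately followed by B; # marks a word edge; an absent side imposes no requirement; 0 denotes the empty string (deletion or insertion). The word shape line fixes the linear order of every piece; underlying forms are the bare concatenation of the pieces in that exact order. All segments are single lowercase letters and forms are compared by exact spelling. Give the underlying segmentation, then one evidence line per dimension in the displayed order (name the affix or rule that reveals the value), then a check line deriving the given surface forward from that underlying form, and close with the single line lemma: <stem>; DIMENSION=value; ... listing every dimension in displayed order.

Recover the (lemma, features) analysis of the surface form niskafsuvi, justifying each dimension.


underlying: nis-kafsu-fi
VEL=pa - signalled by the affix -fi
SUR=fe - signalled by the affix nis-
check: niskafsufi -> niskafsuvi -> niskafsuvi
lemma: kafsu; VEL=pa; SUR=fe


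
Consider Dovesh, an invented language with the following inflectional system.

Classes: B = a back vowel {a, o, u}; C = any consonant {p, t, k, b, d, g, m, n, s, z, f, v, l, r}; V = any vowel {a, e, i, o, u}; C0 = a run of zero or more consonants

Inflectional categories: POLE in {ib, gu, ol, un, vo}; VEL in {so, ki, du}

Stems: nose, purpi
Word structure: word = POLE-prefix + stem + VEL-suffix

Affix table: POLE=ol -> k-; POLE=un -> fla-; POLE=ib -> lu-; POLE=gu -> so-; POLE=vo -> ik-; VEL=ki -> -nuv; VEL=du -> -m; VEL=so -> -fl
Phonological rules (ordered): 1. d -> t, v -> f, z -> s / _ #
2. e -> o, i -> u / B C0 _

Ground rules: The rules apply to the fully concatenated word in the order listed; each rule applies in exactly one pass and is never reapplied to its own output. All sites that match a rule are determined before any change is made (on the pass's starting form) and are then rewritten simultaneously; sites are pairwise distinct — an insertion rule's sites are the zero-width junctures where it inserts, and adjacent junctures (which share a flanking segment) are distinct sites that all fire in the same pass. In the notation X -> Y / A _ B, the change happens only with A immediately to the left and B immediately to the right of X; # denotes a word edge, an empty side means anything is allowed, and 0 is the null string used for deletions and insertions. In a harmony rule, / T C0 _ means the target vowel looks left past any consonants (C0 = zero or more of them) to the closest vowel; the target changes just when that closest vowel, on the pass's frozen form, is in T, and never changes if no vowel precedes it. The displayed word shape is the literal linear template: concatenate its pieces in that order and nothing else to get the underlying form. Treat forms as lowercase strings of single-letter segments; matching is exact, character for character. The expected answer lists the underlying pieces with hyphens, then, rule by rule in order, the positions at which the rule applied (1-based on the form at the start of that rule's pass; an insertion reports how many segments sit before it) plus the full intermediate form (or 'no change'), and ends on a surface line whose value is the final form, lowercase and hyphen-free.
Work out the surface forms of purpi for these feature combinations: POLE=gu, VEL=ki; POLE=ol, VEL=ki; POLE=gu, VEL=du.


cell POLE=gu, VEL=ki:
underlying: so-purpi-nuv
1. d -> t, v -> f, z -> s / _ #: fires at position(s) 10: sopurpinuf
2. e -> o, i -> u / B C0 _: fires at position(s) 7: sopurpunuf
surface: sopurpunuf

cell POLE=ol, VEL=ki:
underlying: k-purpi-nuv
1. d -> t, v -> f, z -> s / _ #: fires at position(s) 9: kpurpinuf
2. e -> o, i -> u / B C0 _: fires at position(s) 6: kpurpunuf
surface: kpurpunuf

cell POLE=gu, VEL=du:
underlying: so-purpi-m
1. d -> t, v -> f, z -> s / _ #: no change
2. e -> o, i -> u / B C0 _: fires at position(s) 7: sopurpum
surface: sopurpum


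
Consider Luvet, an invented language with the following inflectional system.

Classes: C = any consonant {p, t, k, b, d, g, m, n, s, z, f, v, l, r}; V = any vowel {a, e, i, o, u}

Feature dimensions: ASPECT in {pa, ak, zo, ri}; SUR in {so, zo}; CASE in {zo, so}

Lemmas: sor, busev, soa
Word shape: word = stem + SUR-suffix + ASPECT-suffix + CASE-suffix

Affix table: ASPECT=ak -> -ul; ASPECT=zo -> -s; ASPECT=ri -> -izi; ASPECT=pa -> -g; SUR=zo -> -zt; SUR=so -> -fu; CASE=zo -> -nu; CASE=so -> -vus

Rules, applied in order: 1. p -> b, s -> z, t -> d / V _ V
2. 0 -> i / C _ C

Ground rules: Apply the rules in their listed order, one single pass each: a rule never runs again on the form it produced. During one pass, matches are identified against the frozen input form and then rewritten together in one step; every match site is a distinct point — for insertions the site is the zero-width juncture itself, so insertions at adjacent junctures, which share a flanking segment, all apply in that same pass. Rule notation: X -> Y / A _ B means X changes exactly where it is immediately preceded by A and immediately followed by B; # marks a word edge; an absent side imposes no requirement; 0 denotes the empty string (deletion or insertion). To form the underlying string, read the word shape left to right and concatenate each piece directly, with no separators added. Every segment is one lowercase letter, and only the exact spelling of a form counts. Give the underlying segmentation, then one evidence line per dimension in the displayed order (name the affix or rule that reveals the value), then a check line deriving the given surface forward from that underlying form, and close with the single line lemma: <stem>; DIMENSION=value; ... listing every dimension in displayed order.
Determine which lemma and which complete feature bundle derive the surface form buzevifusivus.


underlying: busev-fu-s-vus
ASPECT=zo - signalled by the affix -s
SUR=so - signalled by the affix -fu
CASE=so - signalled by the affix -vus
check: busevfusvus -> buzevfusvus -> buzevifusivus
lemma: busev; ASPECT=zo; SUR=so; CASE=so


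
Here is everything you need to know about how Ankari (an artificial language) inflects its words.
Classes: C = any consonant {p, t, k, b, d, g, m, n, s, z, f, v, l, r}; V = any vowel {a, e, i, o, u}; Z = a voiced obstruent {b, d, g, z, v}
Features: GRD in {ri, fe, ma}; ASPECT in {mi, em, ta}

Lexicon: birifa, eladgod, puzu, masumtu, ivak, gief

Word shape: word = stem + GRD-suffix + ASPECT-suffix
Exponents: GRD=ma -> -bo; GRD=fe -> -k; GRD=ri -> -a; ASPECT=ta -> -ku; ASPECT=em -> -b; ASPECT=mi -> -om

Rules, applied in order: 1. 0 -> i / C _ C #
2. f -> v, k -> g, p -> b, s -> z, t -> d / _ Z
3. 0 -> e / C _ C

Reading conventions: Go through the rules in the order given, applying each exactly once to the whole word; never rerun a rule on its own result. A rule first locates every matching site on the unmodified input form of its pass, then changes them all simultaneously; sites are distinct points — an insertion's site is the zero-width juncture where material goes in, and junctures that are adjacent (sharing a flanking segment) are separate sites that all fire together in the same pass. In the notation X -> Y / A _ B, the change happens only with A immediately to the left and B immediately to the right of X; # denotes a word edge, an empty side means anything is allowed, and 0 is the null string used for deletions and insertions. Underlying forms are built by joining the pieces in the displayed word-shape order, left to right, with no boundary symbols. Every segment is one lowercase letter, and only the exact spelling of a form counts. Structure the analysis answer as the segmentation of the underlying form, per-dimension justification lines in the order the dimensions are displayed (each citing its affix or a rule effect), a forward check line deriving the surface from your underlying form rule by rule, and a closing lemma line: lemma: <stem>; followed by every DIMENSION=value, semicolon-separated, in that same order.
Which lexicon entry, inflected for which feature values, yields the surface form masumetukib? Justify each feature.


underlying: masumtu-k-b
GRD=fe - signalled by the affix -k
ASPECT=em - signalled by the affix -b
check: masumtukb -> masumtukib -> masumtukib -> masumetukib
lemma: masumtu; GRD=fe; ASPECT=em


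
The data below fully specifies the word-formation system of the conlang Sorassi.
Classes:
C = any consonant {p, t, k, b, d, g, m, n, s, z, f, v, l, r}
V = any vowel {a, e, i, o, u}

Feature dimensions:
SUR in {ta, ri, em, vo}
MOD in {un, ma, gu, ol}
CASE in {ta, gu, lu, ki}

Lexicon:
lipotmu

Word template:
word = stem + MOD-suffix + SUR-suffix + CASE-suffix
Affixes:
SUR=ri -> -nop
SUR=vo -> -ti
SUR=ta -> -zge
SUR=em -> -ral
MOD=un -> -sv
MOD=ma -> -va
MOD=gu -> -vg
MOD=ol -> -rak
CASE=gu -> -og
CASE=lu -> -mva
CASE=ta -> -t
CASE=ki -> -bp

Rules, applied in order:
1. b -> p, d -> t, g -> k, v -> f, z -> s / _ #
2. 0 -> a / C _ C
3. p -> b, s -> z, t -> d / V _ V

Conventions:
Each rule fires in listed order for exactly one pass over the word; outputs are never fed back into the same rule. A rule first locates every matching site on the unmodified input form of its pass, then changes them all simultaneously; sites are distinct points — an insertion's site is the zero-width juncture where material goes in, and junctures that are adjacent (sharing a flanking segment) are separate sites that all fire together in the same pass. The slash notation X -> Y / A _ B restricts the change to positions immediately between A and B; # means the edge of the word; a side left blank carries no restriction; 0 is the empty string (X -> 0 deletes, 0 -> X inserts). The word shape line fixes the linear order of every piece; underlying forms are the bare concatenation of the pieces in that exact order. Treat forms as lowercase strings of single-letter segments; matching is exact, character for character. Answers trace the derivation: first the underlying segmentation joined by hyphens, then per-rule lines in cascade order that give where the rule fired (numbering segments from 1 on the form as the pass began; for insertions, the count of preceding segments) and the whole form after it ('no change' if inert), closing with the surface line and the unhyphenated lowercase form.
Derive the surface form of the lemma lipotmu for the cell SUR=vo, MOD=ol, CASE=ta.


underlying: lipotmu-rak-ti-t
1. b -> p, d -> t, g -> k, v -> f, z -> s / _ #: no change
2. 0 -> a / C _ C: inserts after position(s) 5, 10: lipotamurakatit
3. p -> b, s -> z, t -> d / V _ V: fires at position(s) 3, 5, 13: libodamurakadit
surface: libodamurakadit


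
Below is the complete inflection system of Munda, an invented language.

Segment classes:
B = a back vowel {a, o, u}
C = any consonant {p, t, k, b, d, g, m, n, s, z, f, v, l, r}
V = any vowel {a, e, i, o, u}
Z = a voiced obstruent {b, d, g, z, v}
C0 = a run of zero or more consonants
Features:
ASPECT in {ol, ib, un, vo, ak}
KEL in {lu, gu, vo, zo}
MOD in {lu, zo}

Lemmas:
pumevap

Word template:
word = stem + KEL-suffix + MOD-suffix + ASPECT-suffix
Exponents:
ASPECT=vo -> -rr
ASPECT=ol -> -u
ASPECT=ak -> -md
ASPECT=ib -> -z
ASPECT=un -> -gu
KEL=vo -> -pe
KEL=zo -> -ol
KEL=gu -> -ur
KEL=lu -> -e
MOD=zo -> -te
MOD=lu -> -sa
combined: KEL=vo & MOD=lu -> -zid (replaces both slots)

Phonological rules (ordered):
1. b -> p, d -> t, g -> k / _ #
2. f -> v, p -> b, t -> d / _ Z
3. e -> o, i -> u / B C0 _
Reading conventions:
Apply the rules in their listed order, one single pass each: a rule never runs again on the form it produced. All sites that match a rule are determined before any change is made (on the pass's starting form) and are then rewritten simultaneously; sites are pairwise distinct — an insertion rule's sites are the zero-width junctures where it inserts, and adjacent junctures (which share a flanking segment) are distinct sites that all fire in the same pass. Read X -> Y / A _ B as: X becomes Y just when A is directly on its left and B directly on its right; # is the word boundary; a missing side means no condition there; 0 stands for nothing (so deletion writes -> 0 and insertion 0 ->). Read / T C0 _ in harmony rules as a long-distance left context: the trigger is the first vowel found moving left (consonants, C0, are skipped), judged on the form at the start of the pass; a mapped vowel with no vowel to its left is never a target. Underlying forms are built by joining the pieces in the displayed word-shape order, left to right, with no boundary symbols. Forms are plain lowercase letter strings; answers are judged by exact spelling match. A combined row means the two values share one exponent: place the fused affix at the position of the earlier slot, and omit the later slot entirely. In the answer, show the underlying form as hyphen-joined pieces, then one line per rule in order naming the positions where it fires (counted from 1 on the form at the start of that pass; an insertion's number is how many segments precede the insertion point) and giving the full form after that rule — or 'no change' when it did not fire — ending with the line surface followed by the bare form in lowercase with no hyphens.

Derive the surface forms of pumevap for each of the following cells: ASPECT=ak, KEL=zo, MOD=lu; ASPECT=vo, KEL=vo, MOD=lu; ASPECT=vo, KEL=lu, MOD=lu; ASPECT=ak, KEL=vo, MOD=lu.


cell ASPECT=ak, KEL=zo, MOD=lu:
underlying: pumevap-ol-sa-md
1. b -> p, d -> t, g -> k / _ #: fires at position(s) 13: pumevapolsamt
2. f -> v, p -> b, t -> d / _ Z: no change
3. e -> o, i -> u / B C0 _: fires at position(s) 4: pumovapolsamt
surface: pumovapolsamt

cell ASPECT=vo, KEL=vo, MOD=lu:
underlying: pumevap-zid-rr
1. b -> p, d -> t, g -> k / _ #: no change
2. f -> v, p -> b, t -> d / _ Z: fires at position(s) 7: pumevabzidrr
3. e -> o, i -> u / B C0 _: fires at position(s) 4, 9: pumovabzudrr
surface: pumovabzudrr

cell ASPECT=vo, KEL=lu, MOD=lu:
underlying: pumevap-e-sa-rr
1. b -> p, d -> t, g -> k / _ #: no change
2. f -> v, p -> b, t -> d / _ Z: no change
3. e -> o, i -> u / B C0 _: fires at position(s) 4, 8: pumovaposarr
surface: pumovaposarr

cell ASPECT=ak, KEL=vo, MOD=lu:
underlying: pumevap-zid-md
1. b -> p, d -> t, g -> k / _ #: fires at position(s) 12: pumevapzidmt
2. f -> v, p -> b, t -> d / _ Z: fires at position(s) 7: pumevabzidmt
3. e -> o, i -> u / B C0 _: fires at position(s) 4, 9: pumovabzudmt
surface: pumovabzudmt


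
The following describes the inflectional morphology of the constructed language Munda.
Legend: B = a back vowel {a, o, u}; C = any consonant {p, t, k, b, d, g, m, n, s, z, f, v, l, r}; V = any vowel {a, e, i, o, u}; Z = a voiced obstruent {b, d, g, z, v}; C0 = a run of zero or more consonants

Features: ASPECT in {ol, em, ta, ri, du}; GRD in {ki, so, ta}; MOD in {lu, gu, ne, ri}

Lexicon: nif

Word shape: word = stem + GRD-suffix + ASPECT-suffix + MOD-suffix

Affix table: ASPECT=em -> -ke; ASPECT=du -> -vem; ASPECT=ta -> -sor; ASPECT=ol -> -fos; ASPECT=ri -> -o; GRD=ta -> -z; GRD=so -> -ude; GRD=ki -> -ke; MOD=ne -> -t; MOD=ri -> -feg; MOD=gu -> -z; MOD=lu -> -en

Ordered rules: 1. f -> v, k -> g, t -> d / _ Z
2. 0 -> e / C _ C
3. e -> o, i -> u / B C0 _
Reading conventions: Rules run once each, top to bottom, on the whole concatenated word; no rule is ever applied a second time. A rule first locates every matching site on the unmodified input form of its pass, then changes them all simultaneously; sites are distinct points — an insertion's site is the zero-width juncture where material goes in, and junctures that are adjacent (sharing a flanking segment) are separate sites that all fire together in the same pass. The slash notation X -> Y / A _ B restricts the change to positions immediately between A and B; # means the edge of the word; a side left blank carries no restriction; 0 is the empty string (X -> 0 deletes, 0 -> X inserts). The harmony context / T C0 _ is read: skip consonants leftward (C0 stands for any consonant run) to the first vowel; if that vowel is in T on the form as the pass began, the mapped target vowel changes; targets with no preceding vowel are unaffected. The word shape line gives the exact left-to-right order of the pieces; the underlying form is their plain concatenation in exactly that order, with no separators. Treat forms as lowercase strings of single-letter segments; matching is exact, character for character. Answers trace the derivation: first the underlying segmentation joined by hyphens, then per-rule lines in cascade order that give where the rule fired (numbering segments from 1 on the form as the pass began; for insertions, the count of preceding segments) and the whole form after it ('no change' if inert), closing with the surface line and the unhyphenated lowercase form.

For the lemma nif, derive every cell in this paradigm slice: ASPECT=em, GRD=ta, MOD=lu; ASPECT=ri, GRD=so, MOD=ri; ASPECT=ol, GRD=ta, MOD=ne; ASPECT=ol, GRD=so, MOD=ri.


cell ASPECT=em, GRD=ta, MOD=lu:
underlying: nif-z-ke-en
1. f -> v, k -> g, t -> d / _ Z: fires at position(s) 3: nivzkeen
2. 0 -> e / C _ C: inserts after position(s) 3, 4: nivezekeen
3. e -> o, i -> u / B C0 _: no change
surface: nivezekeen

cell ASPECT=ri, GRD=so, MOD=ri:
underlying: nif-ude-o-feg
1. f -> v, k -> g, t -> d / _ Z: no change
2. 0 -> e / C _ C: no change
3. e -> o, i -> u / B C0 _: fires at position(s) 6, 9: nifudoofog
surface: nifudoofog

cell ASPECT=ol, GRD=ta, MOD=ne:
underlying: nif-z-fos-t
1. f -> v, k -> g, t -> d / _ Z: fires at position(s) 3: nivzfost
2. 0 -> e / C _ C: inserts after position(s) 3, 4, 7: nivezefoset
3. e -> o, i -> u / B C0 _: fires at position(s) 10: nivezefosot
surface: nivezefosot

cell ASPECT=ol, GRD=so, MOD=ri:
underlying: nif-ude-fos-feg
1. f -> v, k -> g, t -> d / _ Z: no change
2. 0 -> e / C _ C: inserts after position(s) 9: nifudefosefeg
3. e -> o, i -> u / B C0 _: fires at position(s) 6, 10: nifudofosofeg
surface: nifudofosofeg


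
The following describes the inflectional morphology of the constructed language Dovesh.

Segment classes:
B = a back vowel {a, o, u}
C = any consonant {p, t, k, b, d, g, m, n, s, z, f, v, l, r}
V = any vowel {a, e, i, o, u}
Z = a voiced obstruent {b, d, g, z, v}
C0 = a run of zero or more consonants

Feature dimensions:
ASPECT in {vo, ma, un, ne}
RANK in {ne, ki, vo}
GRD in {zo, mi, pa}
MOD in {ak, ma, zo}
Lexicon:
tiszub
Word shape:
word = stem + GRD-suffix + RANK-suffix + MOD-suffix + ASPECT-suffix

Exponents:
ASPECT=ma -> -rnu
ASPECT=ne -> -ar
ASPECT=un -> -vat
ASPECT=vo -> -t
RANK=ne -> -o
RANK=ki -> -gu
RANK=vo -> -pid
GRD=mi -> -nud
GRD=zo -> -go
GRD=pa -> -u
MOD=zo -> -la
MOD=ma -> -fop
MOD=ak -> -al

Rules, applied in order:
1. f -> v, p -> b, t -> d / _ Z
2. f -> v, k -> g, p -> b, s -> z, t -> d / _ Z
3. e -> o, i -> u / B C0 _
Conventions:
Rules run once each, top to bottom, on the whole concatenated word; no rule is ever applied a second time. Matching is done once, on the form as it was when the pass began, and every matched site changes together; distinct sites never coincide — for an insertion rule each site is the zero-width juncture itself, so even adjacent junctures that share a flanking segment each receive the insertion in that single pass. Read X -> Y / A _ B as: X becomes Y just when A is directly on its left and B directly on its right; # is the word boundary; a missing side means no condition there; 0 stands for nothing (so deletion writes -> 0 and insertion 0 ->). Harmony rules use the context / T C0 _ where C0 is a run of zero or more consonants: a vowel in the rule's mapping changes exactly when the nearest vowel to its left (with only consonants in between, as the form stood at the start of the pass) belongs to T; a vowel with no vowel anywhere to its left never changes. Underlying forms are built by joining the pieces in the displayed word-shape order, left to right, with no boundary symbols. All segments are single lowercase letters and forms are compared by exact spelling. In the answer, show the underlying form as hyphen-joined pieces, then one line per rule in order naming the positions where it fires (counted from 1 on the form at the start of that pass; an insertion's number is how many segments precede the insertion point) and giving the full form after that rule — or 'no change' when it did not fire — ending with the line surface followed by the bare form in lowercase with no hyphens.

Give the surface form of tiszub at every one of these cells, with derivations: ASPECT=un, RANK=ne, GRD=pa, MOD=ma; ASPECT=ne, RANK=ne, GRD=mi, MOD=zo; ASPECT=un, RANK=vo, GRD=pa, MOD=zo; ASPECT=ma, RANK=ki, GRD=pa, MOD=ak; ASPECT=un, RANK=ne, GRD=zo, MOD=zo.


cell ASPECT=un, RANK=ne, GRD=pa, MOD=ma:
underlying: tiszub-u-o-fop-vat
1. f -> v, p -> b, t -> d / _ Z: fires at position(s) 11: tiszubuofobvat
2. f -> v, k -> g, p -> b, s -> z, t -> d / _ Z: fires at position(s) 3: tizzubuofobvat
3. e -> o, i -> u / B C0 _: no change
surface: tizzubuofobvat

cell ASPECT=ne, RANK=ne, GRD=mi, MOD=zo:
underlying: tiszub-nud-o-la-ar
1. f -> v, p -> b, t -> d / _ Z: no change
2. f -> v, k -> g, p -> b, s -> z, t -> d / _ Z: fires at position(s) 3: tizzubnudolaar
3. e -> o, i -> u / B C0 _: no change
surface: tizzubnudolaar

cell ASPECT=un, RANK=vo, GRD=pa, MOD=zo:
underlying: tiszub-u-pid-la-vat
1. f -> v, p -> b, t -> d / _ Z: no change
2. f -> v, k -> g, p -> b, s -> z, t -> d / _ Z: fires at position(s) 3: tizzubupidlavat
3. e -> o, i -> u / B C0 _: fires at position(s) 9: tizzubupudlavat
surface: tizzubupudlavat

cell ASPECT=ma, RANK=ki, GRD=pa, MOD=ak:
underlying: tiszub-u-gu-al-rnu
1. f -> v, p -> b, t -> d / _ Z: no change
2. f -> v, k -> g, p -> b, s -> z, t -> d / _ Z: fires at position(s) 3: tizzubugualrnu
3. e -> o, i -> u / B C0 _: no change
surface: tizzubugualrnu

cell ASPECT=un, RANK=ne, GRD=zo, MOD=zo:
underlying: tiszub-go-o-la-vat
1. f -> v, p -> b, t -> d / _ Z: no change
2. f -> v, k -> g, p -> b, s -> z, t -> d / _ Z: fires at position(s) 3: tizzubgoolavat
3. e -> o, i -> u / B C0 _: no change
surface: tizzubgoolavat


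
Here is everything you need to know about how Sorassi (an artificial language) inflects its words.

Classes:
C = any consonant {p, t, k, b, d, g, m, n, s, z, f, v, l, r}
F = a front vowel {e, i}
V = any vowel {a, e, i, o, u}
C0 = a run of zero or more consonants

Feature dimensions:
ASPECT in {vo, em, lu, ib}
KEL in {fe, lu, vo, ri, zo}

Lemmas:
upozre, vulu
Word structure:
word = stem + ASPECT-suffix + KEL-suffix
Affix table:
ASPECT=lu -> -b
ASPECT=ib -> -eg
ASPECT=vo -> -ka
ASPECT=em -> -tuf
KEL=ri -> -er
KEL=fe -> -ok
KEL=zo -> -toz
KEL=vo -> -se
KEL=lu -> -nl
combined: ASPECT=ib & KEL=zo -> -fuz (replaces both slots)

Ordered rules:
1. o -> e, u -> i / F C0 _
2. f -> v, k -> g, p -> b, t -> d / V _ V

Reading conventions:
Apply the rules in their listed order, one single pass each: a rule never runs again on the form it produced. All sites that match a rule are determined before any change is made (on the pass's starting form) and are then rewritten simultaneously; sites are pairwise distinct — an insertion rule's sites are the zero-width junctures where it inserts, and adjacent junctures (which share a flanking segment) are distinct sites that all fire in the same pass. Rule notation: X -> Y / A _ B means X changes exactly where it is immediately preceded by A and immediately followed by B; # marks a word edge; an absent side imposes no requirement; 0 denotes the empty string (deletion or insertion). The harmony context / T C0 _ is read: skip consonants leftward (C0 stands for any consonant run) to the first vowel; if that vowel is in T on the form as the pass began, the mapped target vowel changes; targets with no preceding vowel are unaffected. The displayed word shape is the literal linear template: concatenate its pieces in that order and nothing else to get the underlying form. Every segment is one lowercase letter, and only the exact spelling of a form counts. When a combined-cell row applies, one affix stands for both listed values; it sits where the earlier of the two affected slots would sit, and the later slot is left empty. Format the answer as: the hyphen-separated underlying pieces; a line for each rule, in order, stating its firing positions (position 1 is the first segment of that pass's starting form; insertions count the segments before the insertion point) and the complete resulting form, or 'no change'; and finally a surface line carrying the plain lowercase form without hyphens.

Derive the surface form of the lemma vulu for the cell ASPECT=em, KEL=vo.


underlying: vulu-tuf-se
1. o -> e, u -> i / F C0 _: no change
2. f -> v, k -> g, p -> b, t -> d / V _ V: fires at position(s) 5: vuludufse
surface: vuludufse


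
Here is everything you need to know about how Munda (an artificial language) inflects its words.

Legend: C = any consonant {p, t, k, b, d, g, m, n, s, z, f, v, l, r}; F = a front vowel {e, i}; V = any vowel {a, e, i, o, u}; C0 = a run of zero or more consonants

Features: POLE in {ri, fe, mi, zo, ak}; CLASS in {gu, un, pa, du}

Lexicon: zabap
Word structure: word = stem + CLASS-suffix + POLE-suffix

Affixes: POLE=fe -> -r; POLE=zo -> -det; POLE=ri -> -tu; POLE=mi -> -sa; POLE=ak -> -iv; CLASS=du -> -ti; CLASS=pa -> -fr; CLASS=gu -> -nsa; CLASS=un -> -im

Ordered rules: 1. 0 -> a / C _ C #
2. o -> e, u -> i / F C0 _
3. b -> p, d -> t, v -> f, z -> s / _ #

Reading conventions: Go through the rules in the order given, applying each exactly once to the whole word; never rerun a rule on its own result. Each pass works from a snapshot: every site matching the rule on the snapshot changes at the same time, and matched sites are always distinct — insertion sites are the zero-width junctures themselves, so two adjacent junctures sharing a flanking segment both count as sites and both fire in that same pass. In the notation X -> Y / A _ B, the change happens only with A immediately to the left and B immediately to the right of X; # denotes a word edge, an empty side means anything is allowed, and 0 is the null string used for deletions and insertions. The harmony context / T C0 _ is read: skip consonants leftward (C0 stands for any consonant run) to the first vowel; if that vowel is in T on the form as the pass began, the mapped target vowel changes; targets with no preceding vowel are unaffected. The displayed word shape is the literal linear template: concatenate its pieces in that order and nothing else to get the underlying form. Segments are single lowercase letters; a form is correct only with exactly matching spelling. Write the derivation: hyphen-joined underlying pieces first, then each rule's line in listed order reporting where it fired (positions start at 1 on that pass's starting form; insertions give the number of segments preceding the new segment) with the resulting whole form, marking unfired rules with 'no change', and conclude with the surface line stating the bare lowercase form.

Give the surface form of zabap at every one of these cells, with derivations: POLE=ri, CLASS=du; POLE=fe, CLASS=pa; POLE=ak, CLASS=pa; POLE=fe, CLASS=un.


cell POLE=ri, CLASS=du:
underlying: zabap-ti-tu
1. 0 -> a / C _ C #: no change
2. o -> e, u -> i / F C0 _: fires at position(s) 9: zabaptiti
3. b -> p, d -> t, v -> f, z -> s / _ #: no change
surface: zabaptiti

cell POLE=fe, CLASS=pa:
underlying: zabap-fr-r
1. 0 -> a / C _ C #: inserts after position(s) 7: zabapfrar
2. o -> e, u -> i / F C0 _: no change
3. b -> p, d -> t, v -> f, z -> s / _ #: no change
surface: zabapfrar

cell POLE=ak, CLASS=pa:
underlying: zabap-fr-iv
1. 0 -> a / C _ C #: no change
2. o -> e, u -> i / F C0 _: no change
3. b -> p, d -> t, v -> f, z -> s / _ #: fires at position(s) 9: zabapfrif
surface: zabapfrif

cell POLE=fe, CLASS=un:
underlying: zabap-im-r
1. 0 -> a / C _ C #: inserts after position(s) 7: zabapimar
2. o -> e, u -> i / F C0 _: no change
3. b -> p, d -> t, v -> f, z -> s / _ #: no change
surface: zabapimar


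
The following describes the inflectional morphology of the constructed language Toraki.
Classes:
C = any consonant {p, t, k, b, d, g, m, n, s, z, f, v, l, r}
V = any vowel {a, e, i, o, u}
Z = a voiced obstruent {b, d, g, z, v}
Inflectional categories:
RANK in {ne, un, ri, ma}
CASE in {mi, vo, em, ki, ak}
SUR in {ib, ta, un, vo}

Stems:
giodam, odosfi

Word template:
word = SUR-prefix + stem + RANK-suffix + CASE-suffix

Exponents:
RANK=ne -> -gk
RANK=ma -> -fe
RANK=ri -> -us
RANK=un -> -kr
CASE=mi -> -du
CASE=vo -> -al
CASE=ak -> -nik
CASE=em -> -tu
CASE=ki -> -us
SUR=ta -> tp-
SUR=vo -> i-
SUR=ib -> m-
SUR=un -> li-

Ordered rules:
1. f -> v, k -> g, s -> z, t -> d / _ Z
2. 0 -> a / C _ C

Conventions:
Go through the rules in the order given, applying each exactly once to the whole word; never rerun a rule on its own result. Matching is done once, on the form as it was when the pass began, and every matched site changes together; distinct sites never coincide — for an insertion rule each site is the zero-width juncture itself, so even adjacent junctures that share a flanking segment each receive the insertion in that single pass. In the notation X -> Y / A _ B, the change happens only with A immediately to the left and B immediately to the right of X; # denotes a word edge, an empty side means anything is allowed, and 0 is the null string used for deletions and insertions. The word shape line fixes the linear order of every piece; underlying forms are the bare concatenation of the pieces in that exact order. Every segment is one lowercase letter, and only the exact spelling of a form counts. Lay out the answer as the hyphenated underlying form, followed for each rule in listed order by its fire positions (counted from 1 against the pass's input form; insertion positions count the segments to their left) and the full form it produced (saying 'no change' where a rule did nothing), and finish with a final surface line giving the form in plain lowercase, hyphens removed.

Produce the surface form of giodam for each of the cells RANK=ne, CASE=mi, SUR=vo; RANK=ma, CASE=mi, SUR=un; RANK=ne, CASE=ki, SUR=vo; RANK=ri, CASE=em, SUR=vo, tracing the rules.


cell RANK=ne, CASE=mi, SUR=vo:
underlying: i-giodam-gk-du
1. f -> v, k -> g, s -> z, t -> d / _ Z: fires at position(s) 9: igiodamggdu
2. 0 -> a / C _ C: inserts after position(s) 7, 8, 9: igiodamagagadu
surface: igiodamagagadu

cell RANK=ma, CASE=mi, SUR=un:
underlying: li-giodam-fe-du
1. f -> v, k -> g, s -> z, t -> d / _ Z: no change
2. 0 -> a / C _ C: inserts after position(s) 8: ligiodamafedu
surface: ligiodamafedu

cell RANK=ne, CASE=ki, SUR=vo:
underlying: i-giodam-gk-us
1. f -> v, k -> g, s -> z, t -> d / _ Z: no change
2. 0 -> a / C _ C: inserts after position(s) 7, 8: igiodamagakus
surface: igiodamagakus

cell RANK=ri, CASE=em, SUR=vo:
underlying: i-giodam-us-tu
1. f -> v, k -> g, s -> z, t -> d / _ Z: no change
2. 0 -> a / C _ C: inserts after position(s) 9: igiodamusatu
surface: igiodamusatu
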